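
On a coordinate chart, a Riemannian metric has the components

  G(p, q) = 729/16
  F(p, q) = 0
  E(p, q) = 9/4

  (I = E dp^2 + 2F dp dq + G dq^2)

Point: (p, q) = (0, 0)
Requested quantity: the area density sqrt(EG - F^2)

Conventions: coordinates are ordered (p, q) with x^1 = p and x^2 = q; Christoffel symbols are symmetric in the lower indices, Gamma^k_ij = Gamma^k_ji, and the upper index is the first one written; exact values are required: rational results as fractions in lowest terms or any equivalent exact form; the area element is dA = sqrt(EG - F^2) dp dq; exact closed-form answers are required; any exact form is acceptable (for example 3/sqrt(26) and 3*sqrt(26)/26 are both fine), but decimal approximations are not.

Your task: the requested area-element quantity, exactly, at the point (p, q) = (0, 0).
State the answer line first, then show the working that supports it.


Answer: sqrt(EG - F^2) = 81/8

E = 9/4, F = 0, G = 729/16; EG - F^2 = 6561/64


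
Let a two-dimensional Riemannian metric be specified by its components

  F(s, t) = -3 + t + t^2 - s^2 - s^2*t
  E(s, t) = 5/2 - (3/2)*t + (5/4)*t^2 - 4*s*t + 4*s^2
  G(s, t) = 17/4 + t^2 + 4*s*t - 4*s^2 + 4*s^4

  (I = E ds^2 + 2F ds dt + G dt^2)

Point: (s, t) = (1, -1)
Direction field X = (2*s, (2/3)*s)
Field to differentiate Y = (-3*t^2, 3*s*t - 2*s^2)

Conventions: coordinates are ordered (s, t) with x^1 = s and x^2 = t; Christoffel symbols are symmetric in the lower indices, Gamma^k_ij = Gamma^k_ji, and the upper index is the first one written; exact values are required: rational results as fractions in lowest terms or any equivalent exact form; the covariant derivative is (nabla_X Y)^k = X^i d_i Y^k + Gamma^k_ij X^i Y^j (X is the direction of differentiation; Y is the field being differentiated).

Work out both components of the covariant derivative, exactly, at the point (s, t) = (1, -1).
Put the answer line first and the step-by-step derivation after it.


Answer: (nabla_X Y)^s = -4420/363, (nabla_X Y)^t = -33356/363

E = 53/4, F = -3, G = 5/4 at the point
E_s = 12, E_t = -8, F_s = 0, F_t = -2, G_s = 4, G_t = 2
EG - F^2 = 121/16;  g^inv = (16/121) * [[5/4, 3], [3, 53/4]]
first-kind symbols [ij,l] = (1/2)(d_i g_jl + d_j g_il - d_l g_ij): [ss,s] = E_s/2 = 6, [ss,t] = F_s - E_t/2 = 4, [st,s] = E_t/2 = -4, [st,t] = G_s/2 = 2, [tt,s] = F_t - G_s/2 = -4, [tt,t] = G_t/2 = 1
Gamma^s_ij = (G*[ij,s] - F*[ij,t])/(EG - F^2), Gamma^t_ij = (E*[ij,t] - F*[ij,s])/(EG - F^2)
Gamma_sss = 312/121, Gamma_sst = 16/121, Gamma_stt = -32/121, Gamma_tss = 1136/121, Gamma_tst = 232/121, Gamma_ttt = 20/121
X = (2, 2/3), Y = (-3, -5) at the point


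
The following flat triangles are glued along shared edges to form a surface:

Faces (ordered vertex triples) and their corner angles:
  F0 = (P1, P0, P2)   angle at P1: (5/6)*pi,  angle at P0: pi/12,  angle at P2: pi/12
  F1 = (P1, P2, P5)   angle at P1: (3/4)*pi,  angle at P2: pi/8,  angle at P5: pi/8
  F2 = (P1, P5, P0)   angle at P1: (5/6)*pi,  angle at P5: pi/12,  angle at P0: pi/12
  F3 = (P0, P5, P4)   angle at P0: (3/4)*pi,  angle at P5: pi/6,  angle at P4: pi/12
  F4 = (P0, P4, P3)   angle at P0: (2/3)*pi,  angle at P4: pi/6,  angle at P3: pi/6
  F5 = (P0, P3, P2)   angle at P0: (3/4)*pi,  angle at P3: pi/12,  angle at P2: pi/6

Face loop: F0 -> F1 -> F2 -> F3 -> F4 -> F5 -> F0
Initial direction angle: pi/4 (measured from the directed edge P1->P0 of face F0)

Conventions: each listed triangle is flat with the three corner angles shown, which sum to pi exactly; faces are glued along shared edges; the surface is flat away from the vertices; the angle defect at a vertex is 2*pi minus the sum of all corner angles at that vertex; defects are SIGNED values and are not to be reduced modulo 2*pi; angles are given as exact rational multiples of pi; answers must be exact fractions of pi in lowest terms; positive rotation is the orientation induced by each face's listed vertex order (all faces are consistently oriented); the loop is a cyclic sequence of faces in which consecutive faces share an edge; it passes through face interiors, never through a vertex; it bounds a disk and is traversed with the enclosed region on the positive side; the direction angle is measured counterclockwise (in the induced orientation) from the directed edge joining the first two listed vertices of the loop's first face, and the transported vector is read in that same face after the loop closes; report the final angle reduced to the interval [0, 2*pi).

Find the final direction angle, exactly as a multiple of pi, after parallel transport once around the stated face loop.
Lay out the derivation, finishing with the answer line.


enclosed vertex P0: corner angles sum to (7/3)*pi, defect = 2*pi - (7/3)*pi = -pi/3
enclosed vertex P1: corner angles sum to (29/12)*pi, defect = 2*pi - (29/12)*pi = (-5/12)*pi
summing the enclosed defects onto the initial angle, mod 2*pi in the induced orientation:
final angle = pi/4 - (3/4)*pi = (3/2)*pi (mod 2*pi)

Answer: final direction angle = (3/2)*pi


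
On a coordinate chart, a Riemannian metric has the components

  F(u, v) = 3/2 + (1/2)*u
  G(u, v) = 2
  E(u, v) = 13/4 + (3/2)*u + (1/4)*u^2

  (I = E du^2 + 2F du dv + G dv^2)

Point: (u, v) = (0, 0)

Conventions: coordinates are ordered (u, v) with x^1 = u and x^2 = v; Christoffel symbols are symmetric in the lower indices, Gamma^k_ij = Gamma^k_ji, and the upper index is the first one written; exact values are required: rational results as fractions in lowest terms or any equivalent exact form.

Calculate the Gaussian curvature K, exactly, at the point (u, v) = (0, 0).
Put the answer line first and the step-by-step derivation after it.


Answer: K = 0

E = 13/4, F = 3/2, G = 2, EG - F^2 = 17/4 at the point
E_u = 3/2, E_v = 0, F_u = 1/2, F_v = 0, G_u = 0, G_v = 0
E_vv = 0, F_uv = 0, G_uu = 0
Compute both Brioschi determinants and normalise by (EG - F^2)^2.
M1 = [[-E_vv/2 + F_uv - G_uu/2, E_u/2, F_u - E_v/2], [F_v - G_u/2, E, F], [G_v/2, F, G]] = [[0, 3/4, 1/2], [0, 13/4, 3/2], [0, 3/2, 2]]; det M1 = 0
M2 = [[0, E_v/2, G_u/2], [E_v/2, E, F], [G_u/2, F, G]] = [[0, 0, 0], [0, 13/4, 3/2], [0, 3/2, 2]]; det M2 = 0
det M1 - det M2 = 0; K = 0 / (17/4)^2 = 0


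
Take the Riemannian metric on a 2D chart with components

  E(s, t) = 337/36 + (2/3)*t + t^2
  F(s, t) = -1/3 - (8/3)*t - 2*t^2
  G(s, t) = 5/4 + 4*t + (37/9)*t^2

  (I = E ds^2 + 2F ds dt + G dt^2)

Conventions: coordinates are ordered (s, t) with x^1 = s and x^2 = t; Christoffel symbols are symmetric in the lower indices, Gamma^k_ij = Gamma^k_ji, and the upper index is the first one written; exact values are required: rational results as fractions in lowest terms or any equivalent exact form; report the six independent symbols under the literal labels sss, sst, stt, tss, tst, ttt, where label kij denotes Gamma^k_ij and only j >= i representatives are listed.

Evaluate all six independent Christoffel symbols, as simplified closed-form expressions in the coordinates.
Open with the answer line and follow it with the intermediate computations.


Answer: Gamma_sss = (-2592*t^3 - 4320*t^2 - 1584*t - 144)/(144*t^4 - 5088*t^3 + 44008*t^2 + 47304*t + 15021), Gamma_sst = (5328*t^3 + 6960*t^2 + 3348*t + 540)/(144*t^4 - 5088*t^3 + 44008*t^2 + 47304*t + 15021), Gamma_stt = (-10656*t^3 - 15552*t^2 - 11616*t - 3456)/(144*t^4 - 5088*t^3 + 44008*t^2 + 47304*t + 15021), Gamma_tss = (-1296*t^3 - 1296*t^2 - 12420*t - 4044)/(144*t^4 - 5088*t^3 + 44008*t^2 + 47304*t + 15021), Gamma_tst = (2592*t^3 + 4320*t^2 + 1584*t + 144)/(144*t^4 - 5088*t^3 + 44008*t^2 + 47304*t + 15021), Gamma_ttt = (-5040*t^3 - 14592*t^2 + 40660*t + 23112)/(144*t^4 - 5088*t^3 + 44008*t^2 + 47304*t + 15021)

E = 337/36 + (2/3)*t + t^2; F = -1/3 - (8/3)*t - 2*t^2; G = 5/4 + 4*t + (37/9)*t^2
Gamma^k_ij = (1/2) g^{kl} (d_i g_jl + d_j g_il - d_l g_ij), with g^inv = (1/(EG-F^2)) [[G, -F], [-F, E]]
first partials: E_s = 0, E_t = 2/3 + 2*t, F_s = 0, F_t = -8/3 - 4*t, G_s = 0, G_t = 4 + (74/9)*t
D = EG - F^2 = 1669/144 + (73/2)*t + (5501/162)*t^2 - (106/27)*t^3 + (1/9)*t^4
expanded: Gamma^s_ss = (G E_s - 2F F_s + F E_t)/(2D), Gamma^s_st = (G E_t - F G_s)/(2D), Gamma^s_tt = (2G F_t - G G_s - F G_t)/(2D), Gamma^t_ss = (2E F_s - E E_t - F E_s)/(2D), Gamma^t_st = (E G_s - F E_t)/(2D), Gamma^t_tt = (E G_t - 2F F_t + F G_s)/(2D); substitute and cancel common factors


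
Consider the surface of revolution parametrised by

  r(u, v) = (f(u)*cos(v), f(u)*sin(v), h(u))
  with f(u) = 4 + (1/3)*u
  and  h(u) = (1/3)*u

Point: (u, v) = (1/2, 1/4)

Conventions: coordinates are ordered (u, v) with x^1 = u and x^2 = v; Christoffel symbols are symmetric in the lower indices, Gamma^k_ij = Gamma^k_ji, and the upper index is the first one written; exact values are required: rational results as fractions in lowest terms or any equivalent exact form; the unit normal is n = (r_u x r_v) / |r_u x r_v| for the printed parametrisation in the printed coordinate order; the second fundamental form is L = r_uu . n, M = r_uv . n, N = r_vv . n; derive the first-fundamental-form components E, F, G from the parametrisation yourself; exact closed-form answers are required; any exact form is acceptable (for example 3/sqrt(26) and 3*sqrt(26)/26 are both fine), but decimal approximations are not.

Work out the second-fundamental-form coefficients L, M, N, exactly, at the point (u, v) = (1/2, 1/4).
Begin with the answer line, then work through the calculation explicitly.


Answer: L = 0, M = 0, N = 25*sqrt(2)/12

f = 25/6, f' = 1/3, f'' = 0, h' = 1/3, h'' = 0
E = 2/9, F = 0, G = 625/36; answer radicand W^2 = 2/9
unnormalised second-form numerators: l = 0, m = 0, n = 25/18; L = l/sqrt(2/9), and similarly M = m/sqrt(W^2), N = n/sqrt(W^2)


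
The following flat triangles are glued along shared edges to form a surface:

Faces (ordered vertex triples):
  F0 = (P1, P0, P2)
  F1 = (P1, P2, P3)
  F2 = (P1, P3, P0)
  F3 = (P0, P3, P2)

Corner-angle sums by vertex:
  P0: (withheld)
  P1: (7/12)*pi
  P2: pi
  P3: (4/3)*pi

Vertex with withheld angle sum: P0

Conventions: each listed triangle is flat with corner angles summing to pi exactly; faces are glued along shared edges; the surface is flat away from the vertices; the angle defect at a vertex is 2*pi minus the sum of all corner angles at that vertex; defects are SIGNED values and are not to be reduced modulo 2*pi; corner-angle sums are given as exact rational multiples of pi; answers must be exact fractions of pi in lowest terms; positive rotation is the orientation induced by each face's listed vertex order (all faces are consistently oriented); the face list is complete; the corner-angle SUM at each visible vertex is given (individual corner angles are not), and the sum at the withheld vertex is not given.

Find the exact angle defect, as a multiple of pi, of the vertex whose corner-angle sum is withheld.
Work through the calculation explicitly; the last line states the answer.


V = 4, E = 6, F = 4; chi = V - E + F = 2
Gauss-Bonnet: total defect = 2*pi*chi = 4*pi; visible defects sum to (37/12)*pi

Answer: defect(P0) = (11/12)*pi


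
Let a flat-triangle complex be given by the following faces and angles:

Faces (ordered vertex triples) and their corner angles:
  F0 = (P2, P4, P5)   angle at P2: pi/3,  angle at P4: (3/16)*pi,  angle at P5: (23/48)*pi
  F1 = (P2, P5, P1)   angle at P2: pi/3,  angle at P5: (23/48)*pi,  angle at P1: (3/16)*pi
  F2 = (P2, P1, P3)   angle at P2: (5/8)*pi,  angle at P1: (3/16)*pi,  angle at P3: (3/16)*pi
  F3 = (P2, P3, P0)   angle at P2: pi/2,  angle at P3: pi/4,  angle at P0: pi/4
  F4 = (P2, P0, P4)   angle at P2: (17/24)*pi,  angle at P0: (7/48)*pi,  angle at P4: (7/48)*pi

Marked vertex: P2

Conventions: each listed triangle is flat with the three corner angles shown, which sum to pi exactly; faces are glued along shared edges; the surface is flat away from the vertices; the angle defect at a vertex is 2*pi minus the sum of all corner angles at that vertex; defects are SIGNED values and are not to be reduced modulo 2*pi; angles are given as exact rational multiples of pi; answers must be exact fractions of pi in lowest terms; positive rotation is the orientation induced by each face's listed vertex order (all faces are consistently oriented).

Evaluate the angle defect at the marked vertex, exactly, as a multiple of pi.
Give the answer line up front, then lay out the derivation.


Answer: defect(P2) = -pi/2

Sum of corner angles at P2: (5/2)*pi
defect = 2*pi - (5/2)*pi


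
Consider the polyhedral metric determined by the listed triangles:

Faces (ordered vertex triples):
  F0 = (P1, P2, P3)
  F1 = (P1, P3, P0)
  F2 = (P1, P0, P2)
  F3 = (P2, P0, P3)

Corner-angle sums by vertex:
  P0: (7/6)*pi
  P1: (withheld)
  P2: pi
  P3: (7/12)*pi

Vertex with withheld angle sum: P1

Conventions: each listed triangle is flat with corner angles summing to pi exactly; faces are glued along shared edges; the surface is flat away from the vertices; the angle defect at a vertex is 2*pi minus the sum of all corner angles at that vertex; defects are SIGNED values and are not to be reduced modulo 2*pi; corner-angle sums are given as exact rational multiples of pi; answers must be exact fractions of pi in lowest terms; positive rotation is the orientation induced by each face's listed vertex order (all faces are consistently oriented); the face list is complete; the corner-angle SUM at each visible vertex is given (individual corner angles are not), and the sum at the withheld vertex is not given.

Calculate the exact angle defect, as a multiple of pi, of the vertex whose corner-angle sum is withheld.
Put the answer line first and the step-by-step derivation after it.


Answer: defect(P1) = (3/4)*pi

V = 4, E = 6, F = 4; chi = V - E + F = 2
Gauss-Bonnet: total defect = 2*pi*chi = 4*pi; visible defects sum to (13/4)*pi


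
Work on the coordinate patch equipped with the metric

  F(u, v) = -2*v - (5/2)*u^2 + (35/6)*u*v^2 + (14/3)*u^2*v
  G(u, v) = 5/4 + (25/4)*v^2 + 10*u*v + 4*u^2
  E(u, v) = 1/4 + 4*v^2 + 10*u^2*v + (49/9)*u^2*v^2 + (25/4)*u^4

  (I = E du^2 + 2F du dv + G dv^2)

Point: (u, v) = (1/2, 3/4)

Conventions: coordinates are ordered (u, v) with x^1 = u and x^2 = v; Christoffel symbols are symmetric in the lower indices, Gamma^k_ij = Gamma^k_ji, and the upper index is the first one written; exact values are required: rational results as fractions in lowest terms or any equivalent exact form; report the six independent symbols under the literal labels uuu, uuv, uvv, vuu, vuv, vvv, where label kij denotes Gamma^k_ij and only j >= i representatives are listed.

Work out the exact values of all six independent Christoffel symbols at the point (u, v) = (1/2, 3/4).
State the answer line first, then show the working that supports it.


Answer: Gamma_uuu = 804976/644883, Gamma_uuv = 196236/214961, Gamma_uvv = -97572/214961, Gamma_vuu = -33370/214961, Gamma_vuv = 365516/644883, Gamma_vvv = 499120/644883

E = 177/32, F = 25/64, G = 609/64 at the point
E_u = 219/16, E_v = 253/24, F_u = 137/32, F_v = 85/24, G_u = 23/2, G_v = 115/8
EG - F^2 = 214961/4096;  g^inv = (4096/214961) * [[609/64, -25/64], [-25/64, 177/32]]
first-kind symbols [ij,l] = (1/2)(d_i g_jl + d_j g_il - d_l g_ij): [uu,u] = E_u/2 = 219/32, [uu,v] = F_u - E_v/2 = -95/96, [uv,u] = E_v/2 = 253/48, [uv,v] = G_u/2 = 23/4, [vv,u] = F_v - G_u/2 = -53/24, [vv,v] = G_v/2 = 115/16
Gamma^u_ij = (G*[ij,u] - F*[ij,v])/(EG - F^2), Gamma^v_ij = (E*[ij,v] - F*[ij,u])/(EG - F^2)


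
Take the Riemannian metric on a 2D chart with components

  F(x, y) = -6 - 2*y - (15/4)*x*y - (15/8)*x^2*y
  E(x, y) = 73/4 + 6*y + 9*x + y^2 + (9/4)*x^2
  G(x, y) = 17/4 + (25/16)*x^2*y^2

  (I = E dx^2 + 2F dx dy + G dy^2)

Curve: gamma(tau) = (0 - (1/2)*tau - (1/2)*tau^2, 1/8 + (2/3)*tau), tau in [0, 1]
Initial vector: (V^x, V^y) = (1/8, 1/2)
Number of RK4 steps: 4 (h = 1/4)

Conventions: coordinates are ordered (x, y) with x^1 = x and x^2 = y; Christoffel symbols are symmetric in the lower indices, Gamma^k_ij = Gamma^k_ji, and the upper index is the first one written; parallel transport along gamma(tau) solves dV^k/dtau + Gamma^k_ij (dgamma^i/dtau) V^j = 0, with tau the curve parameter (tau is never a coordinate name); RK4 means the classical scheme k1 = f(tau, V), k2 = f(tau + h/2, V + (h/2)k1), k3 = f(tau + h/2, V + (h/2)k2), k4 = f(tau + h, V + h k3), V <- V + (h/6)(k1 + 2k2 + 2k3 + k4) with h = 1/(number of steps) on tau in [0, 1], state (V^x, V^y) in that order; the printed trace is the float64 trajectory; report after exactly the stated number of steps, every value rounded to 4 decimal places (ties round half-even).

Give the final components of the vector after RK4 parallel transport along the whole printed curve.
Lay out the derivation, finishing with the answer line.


gamma'(tau) = (-1/2 - tau, 2/3); f(tau, V)^k = -Gamma^k_ij(gamma(tau)) gamma'^i(tau) V^j; h = 1/4; intermediate values shown to 6 dp
curve data and Christoffel symbols at the stage parameters:
  tau = 0.000000: gamma = (0.000000, 0.125000), gamma' = (-0.500000, 0.666667); Gamma_xxx = -0.079895, Gamma_xxy = 0.318084, Gamma_xyy = -0.203574, Gamma_yxx = -0.963081, Gamma_yxy = 0.467771, Gamma_yyy = -0.299373
  tau = 0.125000: gamma = (-0.070312, 0.208333), gamma' = (-0.625000, 0.666667); Gamma_xxx = -0.164917, Gamma_xxy = 0.340772, Gamma_xyy = -0.185058, Gamma_yxx = -1.172644, Gamma_yxy = 0.509088, Gamma_yyy = -0.276692
  tau = 0.250000: gamma = (-0.156250, 0.291667), gamma' = (-0.750000, 0.666667); Gamma_xxx = -0.245836, Gamma_xxy = 0.361223, Gamma_xyy = -0.157579, Gamma_yxx = -1.362303, Gamma_yxy = 0.540851, Gamma_yyy = -0.235454
  tau = 0.375000: gamma = (-0.257812, 0.375000), gamma' = (-0.875000, 0.666667); Gamma_xxx = -0.313473, Gamma_xxy = 0.375417, Gamma_xyy = -0.118966, Gamma_yxx = -1.509083, Gamma_yxy = 0.553124, Gamma_yyy = -0.170357
  tau = 0.500000: gamma = (-0.375000, 0.458333), gamma' = (-1.000000, 0.666667); Gamma_xxx = -0.357538, Gamma_xxy = 0.379147, Gamma_xyy = -0.067661, Gamma_yxx = -1.587066, Gamma_yxy = 0.535547, Gamma_yyy = -0.077243
  tau = 0.625000: gamma = (-0.507812, 0.541667), gamma' = (-1.125000, 0.666667); Gamma_xxx = -0.369536, Gamma_xxy = 0.369365, Gamma_xyy = -0.003567, Gamma_yxx = -1.573771, Gamma_yxy = 0.480578, Gamma_yyy = 0.044808
  tau = 0.750000: gamma = (-0.656250, 0.625000), gamma' = (-1.250000, 0.666667); Gamma_xxx = -0.346457, Gamma_xxy = 0.345703, Gamma_xyy = 0.071243, Gamma_yxx = -1.459042, Gamma_yxy = 0.387461, Gamma_yyy = 0.191333
  tau = 0.875000: gamma = (-0.820312, 0.708333), gamma' = (-1.375000, 0.666667); Gamma_xxx = -0.293338, Gamma_xxy = 0.311204, Gamma_xyy = 0.152566, Gamma_yxx = -1.252571, Gamma_yxy = 0.264787, Gamma_yyy = 0.351689
  tau = 1.000000: gamma = (-1.000000, 0.791667), gamma' = (-1.500000, 0.666667); Gamma_xxx = -0.222489, Gamma_xxy = 0.271372, Gamma_xyy = 0.235263, Gamma_yxx = -0.984576, Gamma_yxy = 0.129236, Gamma_yyy = 0.510938
step 0: V^x = 0.1250, V^y = 0.5000
step 1: k1 = (0.115878, 0.117560), k2 = (0.127054, 0.109138), k3 = (0.126239, 0.107111), k4 = (0.131485, 0.079958); V <- V + (h/6)(k1 + 2k2 + 2k3 + k4): V^x = 0.1564, V^y = 0.5263
step 2: k1 = (0.131348, 0.079862), k2 = (0.128014, 0.028480), k3 = (0.125613, 0.025346), k4 = (0.111327, -0.052485); V <- V + (h/6)(k1 + 2k2 + 2k3 + k4): V^x = 0.1877, V^y = 0.5319
step 3: k1 = (0.111121, -0.052598), k2 = (0.086109, -0.153107), k3 = (0.082929, -0.152987), k4 = (0.051589, -0.257786); V <- V + (h/6)(k1 + 2k2 + 2k3 + k4): V^x = 0.2085, V^y = 0.4934
step 4: k1 = (0.051426, -0.258134), k2 = (0.019134, -0.348382), k3 = (0.017920, -0.342180), k4 = (-0.007563, -0.392802); V <- V + (h/6)(k1 + 2k2 + 2k3 + k4): V^x = 0.2134, V^y = 0.4088

Answer: V^x = 0.2134, V^y = 0.4088


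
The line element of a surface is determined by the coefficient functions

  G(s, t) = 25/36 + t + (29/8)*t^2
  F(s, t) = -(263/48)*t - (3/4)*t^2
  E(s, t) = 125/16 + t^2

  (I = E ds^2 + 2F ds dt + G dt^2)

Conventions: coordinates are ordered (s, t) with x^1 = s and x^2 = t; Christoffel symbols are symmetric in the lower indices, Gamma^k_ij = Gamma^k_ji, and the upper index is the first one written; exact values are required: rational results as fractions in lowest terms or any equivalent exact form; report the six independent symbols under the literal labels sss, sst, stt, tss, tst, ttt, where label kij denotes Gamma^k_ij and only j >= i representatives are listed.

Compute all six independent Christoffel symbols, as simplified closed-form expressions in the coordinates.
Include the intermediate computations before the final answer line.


E = 125/16 + t^2; F = -(263/48)*t - (3/4)*t^2; G = 25/36 + t + (29/8)*t^2
Gamma^k_ij = (1/2) g^{kl} (d_i g_jl + d_j g_il - d_l g_ij), with g^inv = (1/(EG-F^2)) [[G, -F], [-F, E]]
first partials: E_s = 0, E_t = 2*t, F_s = 0, F_t = -263/48 - (3/2)*t, G_s = 0, G_t = 1 + (29/4)*t
D = EG - F^2 = 3125/576 + (125/16)*t - (773/768)*t^2 - (231/32)*t^3 + (49/16)*t^4
expanded: Gamma^s_ss = (G E_s - 2F F_s + F E_t)/(2D), Gamma^s_st = (G E_t - F G_s)/(2D), Gamma^s_tt = (2G F_t - G G_s - F G_t)/(2D), Gamma^t_ss = (2E F_s - E E_t - F E_s)/(2D), Gamma^t_st = (E G_s - F E_t)/(2D), Gamma^t_tt = (E G_t - 2F F_t + F G_s)/(2D); substitute and cancel common factors

Answer: Gamma_sss = (-1728*t^3 - 12624*t^2)/(7056*t^4 - 16632*t^3 - 2319*t^2 + 18000*t + 12500), Gamma_sst = (8352*t^3 + 2304*t^2 + 1600*t)/(7056*t^4 - 16632*t^3 - 2319*t^2 + 18000*t + 12500), Gamma_stt = (-18792*t^3 - 7776*t^2 - 26136*t - 26300)/(21168*t^4 - 49896*t^3 - 6957*t^2 + 54000*t + 37500), Gamma_tss = (-2304*t^3 - 18000*t)/(7056*t^4 - 16632*t^3 - 2319*t^2 + 18000*t + 12500), Gamma_tst = (1728*t^3 + 12624*t^2)/(7056*t^4 - 16632*t^3 - 2319*t^2 + 18000*t + 12500), Gamma_ttt = (5760*t^3 - 27252*t^2 - 3919*t + 9000)/(7056*t^4 - 16632*t^3 - 2319*t^2 + 18000*t + 12500)


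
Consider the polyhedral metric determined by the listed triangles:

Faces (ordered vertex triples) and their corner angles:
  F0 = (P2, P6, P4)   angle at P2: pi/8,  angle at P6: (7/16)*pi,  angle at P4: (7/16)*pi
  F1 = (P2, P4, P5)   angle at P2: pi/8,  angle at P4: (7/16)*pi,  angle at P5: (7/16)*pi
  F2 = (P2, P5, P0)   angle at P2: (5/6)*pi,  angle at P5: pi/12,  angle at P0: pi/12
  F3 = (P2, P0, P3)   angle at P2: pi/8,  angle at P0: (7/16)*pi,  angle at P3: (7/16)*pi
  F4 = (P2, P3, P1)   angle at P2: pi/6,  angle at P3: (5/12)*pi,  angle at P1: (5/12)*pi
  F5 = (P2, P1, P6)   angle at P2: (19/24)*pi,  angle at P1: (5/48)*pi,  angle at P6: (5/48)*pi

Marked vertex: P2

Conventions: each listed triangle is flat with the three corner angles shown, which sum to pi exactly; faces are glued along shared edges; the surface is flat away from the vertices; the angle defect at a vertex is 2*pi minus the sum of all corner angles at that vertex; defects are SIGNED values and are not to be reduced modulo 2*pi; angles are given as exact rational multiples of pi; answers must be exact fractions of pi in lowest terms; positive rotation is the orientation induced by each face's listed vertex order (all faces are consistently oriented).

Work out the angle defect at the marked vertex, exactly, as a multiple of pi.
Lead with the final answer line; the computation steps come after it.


Answer: defect(P2) = -pi/6

Sum of corner angles at P2: (13/6)*pi
defect = 2*pi - (13/6)*pi


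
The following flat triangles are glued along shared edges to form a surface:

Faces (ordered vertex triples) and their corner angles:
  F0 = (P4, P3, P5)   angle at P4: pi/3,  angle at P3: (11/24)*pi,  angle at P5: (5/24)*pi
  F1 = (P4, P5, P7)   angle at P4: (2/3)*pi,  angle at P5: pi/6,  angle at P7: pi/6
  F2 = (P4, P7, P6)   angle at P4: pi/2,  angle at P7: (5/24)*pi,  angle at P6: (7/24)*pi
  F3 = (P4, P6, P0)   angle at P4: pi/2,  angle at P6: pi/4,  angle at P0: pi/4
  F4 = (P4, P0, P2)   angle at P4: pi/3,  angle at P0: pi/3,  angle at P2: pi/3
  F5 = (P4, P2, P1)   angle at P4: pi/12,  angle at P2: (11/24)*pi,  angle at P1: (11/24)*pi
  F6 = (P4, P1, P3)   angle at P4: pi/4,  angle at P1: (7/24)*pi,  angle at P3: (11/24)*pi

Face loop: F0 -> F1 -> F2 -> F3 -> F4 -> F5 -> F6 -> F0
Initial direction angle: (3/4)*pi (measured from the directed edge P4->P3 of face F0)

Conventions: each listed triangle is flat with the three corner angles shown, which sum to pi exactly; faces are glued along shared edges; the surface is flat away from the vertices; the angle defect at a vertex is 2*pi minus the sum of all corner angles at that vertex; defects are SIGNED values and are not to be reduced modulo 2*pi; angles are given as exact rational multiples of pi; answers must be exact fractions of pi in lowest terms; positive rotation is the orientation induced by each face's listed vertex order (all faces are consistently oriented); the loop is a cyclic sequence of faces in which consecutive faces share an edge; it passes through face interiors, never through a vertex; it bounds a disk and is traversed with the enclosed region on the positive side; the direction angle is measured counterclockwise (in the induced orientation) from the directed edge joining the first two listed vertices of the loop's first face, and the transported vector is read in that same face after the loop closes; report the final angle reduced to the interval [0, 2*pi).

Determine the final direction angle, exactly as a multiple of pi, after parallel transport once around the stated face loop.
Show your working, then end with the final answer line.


enclosed vertex P4: corner angles sum to (8/3)*pi, defect = 2*pi - (8/3)*pi = (-2/3)*pi
transport around the loop rotates by the sum of enclosed defects; add to the initial angle mod 2*pi
final angle = (3/4)*pi - (2/3)*pi = pi/12 (mod 2*pi)

Answer: final direction angle = pi/12


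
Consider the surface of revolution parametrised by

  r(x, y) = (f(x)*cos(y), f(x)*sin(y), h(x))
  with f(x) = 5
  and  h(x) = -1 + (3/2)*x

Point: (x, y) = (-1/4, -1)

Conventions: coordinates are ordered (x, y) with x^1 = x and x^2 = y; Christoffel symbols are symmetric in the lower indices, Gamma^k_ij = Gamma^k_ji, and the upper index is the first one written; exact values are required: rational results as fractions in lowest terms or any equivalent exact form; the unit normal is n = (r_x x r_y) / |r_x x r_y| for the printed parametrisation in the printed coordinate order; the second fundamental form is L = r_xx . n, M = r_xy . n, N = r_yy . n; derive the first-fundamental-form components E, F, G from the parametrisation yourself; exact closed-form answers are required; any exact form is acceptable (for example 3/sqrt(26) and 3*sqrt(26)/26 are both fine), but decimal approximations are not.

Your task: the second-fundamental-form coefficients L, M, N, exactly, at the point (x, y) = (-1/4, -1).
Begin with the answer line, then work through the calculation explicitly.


Answer: L = 0, M = 0, N = 5

f = 5, f' = 0, f'' = 0, h' = 3/2, h'' = 0
E = 9/4, F = 0, G = 25; answer radicand W^2 = 9/4
unnormalised second-form numerators: l = 0, m = 0, n = 15/2; L = l/sqrt(9/4), and similarly M = m/sqrt(W^2), N = n/sqrt(W^2)


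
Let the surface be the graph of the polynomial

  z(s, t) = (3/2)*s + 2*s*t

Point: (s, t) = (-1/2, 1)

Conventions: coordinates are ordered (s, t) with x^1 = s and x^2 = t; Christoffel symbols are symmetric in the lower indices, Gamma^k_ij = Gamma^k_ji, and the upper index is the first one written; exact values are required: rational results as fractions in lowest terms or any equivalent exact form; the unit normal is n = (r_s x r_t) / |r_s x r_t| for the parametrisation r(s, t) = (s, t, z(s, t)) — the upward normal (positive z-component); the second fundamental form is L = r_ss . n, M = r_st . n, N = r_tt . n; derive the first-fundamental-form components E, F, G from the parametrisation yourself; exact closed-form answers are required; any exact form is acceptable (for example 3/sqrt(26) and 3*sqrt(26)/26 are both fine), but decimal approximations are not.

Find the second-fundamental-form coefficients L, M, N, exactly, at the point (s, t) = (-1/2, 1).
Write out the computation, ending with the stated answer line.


z_s = 7/2, z_t = -1, z_ss = 0, z_st = 2, z_tt = 0
E = 53/4, F = -7/2, G = 2; answer radicand W^2 = 57/4
unnormalised second-form numerators: l = 0, m = 2, n = 0; L = l/sqrt(57/4), and similarly M = m/sqrt(W^2), N = n/sqrt(W^2)

Answer: L = 0, M = 4*sqrt(57)/57, N = 0


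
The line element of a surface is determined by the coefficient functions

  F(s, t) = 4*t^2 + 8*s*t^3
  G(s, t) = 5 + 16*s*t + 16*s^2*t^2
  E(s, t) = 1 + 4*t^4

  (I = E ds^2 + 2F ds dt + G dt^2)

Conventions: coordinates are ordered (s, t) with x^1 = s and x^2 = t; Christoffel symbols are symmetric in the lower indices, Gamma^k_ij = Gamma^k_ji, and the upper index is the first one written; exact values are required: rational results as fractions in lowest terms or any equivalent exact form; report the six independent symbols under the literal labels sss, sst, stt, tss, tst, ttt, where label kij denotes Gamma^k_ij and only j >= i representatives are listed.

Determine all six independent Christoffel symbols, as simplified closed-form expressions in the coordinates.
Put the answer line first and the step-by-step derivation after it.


Answer: Gamma_sss = 0, Gamma_sst = 8*t^3/(16*s^2*t^2 + 16*s*t + 4*t^4 + 5), Gamma_stt = 8*s*t^2/(16*s^2*t^2 + 16*s*t + 4*t^4 + 5), Gamma_tss = 0, Gamma_tst = (16*s*t^2 + 8*t)/(16*s^2*t^2 + 16*s*t + 4*t^4 + 5), Gamma_ttt = (16*s^2*t + 8*s)/(16*s^2*t^2 + 16*s*t + 4*t^4 + 5)

E = 1 + 4*t^4; F = 4*t^2 + 8*s*t^3; G = 5 + 16*s*t + 16*s^2*t^2
Gamma^k_ij = (1/2) g^{kl} (d_i g_jl + d_j g_il - d_l g_ij), with g^inv = (1/(EG-F^2)) [[G, -F], [-F, E]]
first partials: E_s = 0, E_t = 16*t^3, F_s = 8*t^3, F_t = 8*t + 24*s*t^2, G_s = 16*t + 32*s*t^2, G_t = 16*s + 32*s^2*t
D = EG - F^2 = 5 + 16*s*t + 4*t^4 + 16*s^2*t^2
expanded: Gamma^s_ss = (G E_s - 2F F_s + F E_t)/(2D), Gamma^s_st = (G E_t - F G_s)/(2D), Gamma^s_tt = (2G F_t - G G_s - F G_t)/(2D), Gamma^t_ss = (2E F_s - E E_t - F E_s)/(2D), Gamma^t_st = (E G_s - F E_t)/(2D), Gamma^t_tt = (E G_t - 2F F_t + F G_s)/(2D); substitute and cancel common factors


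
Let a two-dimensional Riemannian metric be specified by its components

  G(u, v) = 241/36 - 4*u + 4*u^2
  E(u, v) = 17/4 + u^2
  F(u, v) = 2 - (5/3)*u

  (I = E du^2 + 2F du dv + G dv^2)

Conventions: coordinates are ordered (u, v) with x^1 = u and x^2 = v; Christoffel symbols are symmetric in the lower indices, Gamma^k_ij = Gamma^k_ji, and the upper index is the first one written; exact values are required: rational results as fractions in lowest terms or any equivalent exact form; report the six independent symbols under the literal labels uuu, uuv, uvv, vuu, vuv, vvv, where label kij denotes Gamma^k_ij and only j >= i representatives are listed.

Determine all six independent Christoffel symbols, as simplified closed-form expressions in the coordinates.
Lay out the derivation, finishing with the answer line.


E = 17/4 + u^2; F = 2 - (5/3)*u; G = 241/36 - 4*u + 4*u^2
Gamma^k_ij = (1/2) g^{kl} (d_i g_jl + d_j g_il - d_l g_ij), with g^inv = (1/(EG-F^2)) [[G, -F], [-F, E]]
first partials: E_u = 2*u, E_v = 0, F_u = -5/3, F_v = 0, G_u = -4 + 8*u, G_v = 0
D = EG - F^2 = 3521/144 - (31/3)*u + (251/12)*u^2 - 4*u^3 + 4*u^4
expanded: Gamma^u_uu = (G E_u - 2F F_u + F E_v)/(2D), Gamma^u_uv = (G E_v - F G_u)/(2D), Gamma^u_vv = (2G F_v - G G_u - F G_v)/(2D), Gamma^v_uu = (2E F_u - E E_v - F E_u)/(2D), Gamma^v_uv = (E G_u - F E_v)/(2D), Gamma^v_vv = (E G_v - 2F F_v + F G_u)/(2D); substitute and cancel common factors

Answer: Gamma_uuu = (576*u^3 - 576*u^2 + 564*u + 480)/(576*u^4 - 576*u^3 + 3012*u^2 - 1488*u + 3521), Gamma_uuv = (960*u^2 - 1632*u + 576)/(576*u^4 - 576*u^3 + 3012*u^2 - 1488*u + 3521), Gamma_uvv = (-2304*u^3 + 3456*u^2 - 5008*u + 1928)/(576*u^4 - 576*u^3 + 3012*u^2 - 1488*u + 3521), Gamma_vuu = (-288*u - 1020)/(576*u^4 - 576*u^3 + 3012*u^2 - 1488*u + 3521), Gamma_vuv = (576*u^3 - 288*u^2 + 2448*u - 1224)/(576*u^4 - 576*u^3 + 3012*u^2 - 1488*u + 3521), Gamma_vvv = (-960*u^2 + 1632*u - 576)/(576*u^4 - 576*u^3 + 3012*u^2 - 1488*u + 3521)


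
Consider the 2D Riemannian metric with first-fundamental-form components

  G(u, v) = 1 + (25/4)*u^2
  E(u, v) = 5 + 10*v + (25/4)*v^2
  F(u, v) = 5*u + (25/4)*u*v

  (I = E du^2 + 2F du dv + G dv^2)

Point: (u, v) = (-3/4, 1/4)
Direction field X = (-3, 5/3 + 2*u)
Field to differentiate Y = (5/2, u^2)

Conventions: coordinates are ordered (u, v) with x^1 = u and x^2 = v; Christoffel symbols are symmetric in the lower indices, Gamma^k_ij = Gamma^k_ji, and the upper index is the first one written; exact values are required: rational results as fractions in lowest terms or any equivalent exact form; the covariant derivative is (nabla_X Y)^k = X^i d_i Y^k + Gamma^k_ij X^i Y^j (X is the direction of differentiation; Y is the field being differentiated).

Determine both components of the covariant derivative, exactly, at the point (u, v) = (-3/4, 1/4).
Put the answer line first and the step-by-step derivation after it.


Answer: (nabla_X Y)^u = -427/584, (nabla_X Y)^v = 2933/584

E = 505/64, F = -315/64, G = 289/64 at the point
E_u = 0, E_v = 105/8, F_u = 105/16, F_v = -75/16, G_u = -75/8, G_v = 0
EG - F^2 = 365/32;  g^inv = (32/365) * [[289/64, 315/64], [315/64, 505/64]]
first-kind symbols [ij,l] = (1/2)(d_i g_jl + d_j g_il - d_l g_ij): [uu,u] = E_u/2 = 0, [uu,v] = F_u - E_v/2 = 0, [uv,u] = E_v/2 = 105/16, [uv,v] = G_u/2 = -75/16, [vv,u] = F_v - G_u/2 = 0, [vv,v] = G_v/2 = 0
Gamma^u_ij = (G*[ij,u] - F*[ij,v])/(EG - F^2), Gamma^v_ij = (E*[ij,v] - F*[ij,u])/(EG - F^2)
Gamma_uuu = 0, Gamma_uuv = 42/73, Gamma_uvv = 0, Gamma_vuu = 0, Gamma_vuv = -30/73, Gamma_vvv = 0
X = (-3, 1/6), Y = (5/2, 9/16) at the point


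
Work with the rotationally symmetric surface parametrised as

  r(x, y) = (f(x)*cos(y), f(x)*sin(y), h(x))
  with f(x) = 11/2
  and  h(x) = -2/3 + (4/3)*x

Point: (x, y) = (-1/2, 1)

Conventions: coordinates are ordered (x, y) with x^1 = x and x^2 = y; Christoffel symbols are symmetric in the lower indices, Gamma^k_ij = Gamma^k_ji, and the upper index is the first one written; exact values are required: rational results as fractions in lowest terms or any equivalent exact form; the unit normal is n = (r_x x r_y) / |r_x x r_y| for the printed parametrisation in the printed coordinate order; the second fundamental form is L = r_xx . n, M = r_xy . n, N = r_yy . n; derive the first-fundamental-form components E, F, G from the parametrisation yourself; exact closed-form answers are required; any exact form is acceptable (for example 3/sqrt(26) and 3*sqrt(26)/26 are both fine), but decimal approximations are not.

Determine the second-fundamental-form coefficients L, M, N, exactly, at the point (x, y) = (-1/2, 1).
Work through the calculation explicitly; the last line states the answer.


f = 11/2, f' = 0, f'' = 0, h' = 4/3, h'' = 0
E = 16/9, F = 0, G = 121/4; answer radicand W^2 = 16/9
unnormalised second-form numerators: l = 0, m = 0, n = 22/3; L = l/sqrt(16/9), and similarly M = m/sqrt(W^2), N = n/sqrt(W^2)

Answer: L = 0, M = 0, N = 11/2


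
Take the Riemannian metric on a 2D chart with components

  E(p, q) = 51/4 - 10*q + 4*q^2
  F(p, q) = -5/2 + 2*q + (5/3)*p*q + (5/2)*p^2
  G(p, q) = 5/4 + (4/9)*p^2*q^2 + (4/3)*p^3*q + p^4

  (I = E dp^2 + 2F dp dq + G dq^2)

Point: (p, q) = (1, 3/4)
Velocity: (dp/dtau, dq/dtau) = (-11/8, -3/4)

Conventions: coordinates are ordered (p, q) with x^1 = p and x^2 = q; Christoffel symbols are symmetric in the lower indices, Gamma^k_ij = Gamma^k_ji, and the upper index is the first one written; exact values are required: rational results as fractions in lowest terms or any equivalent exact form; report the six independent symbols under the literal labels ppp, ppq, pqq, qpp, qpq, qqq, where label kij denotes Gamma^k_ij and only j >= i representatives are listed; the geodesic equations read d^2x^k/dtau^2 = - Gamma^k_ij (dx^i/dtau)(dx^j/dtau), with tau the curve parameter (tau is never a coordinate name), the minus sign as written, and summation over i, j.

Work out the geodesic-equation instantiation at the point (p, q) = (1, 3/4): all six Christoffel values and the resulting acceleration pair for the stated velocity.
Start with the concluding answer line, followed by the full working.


Answer: Gamma_ppp = -363/299, Gamma_ppq = -277/299, Gamma_pqq = -146/897, Gamma_qpp = 990/299, Gamma_qpq = 538/299, Gamma_qqq = 371/897; accelerations (d^2p/dtau^2, d^2q/dtau^2) = (82239/19136, -97629/9568)

E = 15/2, F = 11/4, G = 7/2 at the point
E_p = 0, E_q = -4, F_p = 25/4, F_q = 11/3, G_p = 15/2, G_q = 2
EG - F^2 = 299/16;  g^inv = (16/299) * [[7/2, -11/4], [-11/4, 15/2]]
first-kind symbols [ij,l] = (1/2)(d_i g_jl + d_j g_il - d_l g_ij): [pp,p] = E_p/2 = 0, [pp,q] = F_p - E_q/2 = 33/4, [pq,p] = E_q/2 = -2, [pq,q] = G_p/2 = 15/4, [qq,p] = F_q - G_p/2 = -1/12, [qq,q] = G_q/2 = 1
Gamma^p_ij = (G*[ij,p] - F*[ij,q])/(EG - F^2), Gamma^q_ij = (E*[ij,q] - F*[ij,p])/(EG - F^2)
Gamma_ppp = -363/299, Gamma_ppq = -277/299, Gamma_pqq = -146/897, Gamma_qpp = 990/299, Gamma_qpq = 538/299, Gamma_qqq = 371/897
d^2p/dtau^2 = -(Gamma_ppp*(-11/8)^2 + 2*Gamma_ppq*(-11/8)*(-3/4) + Gamma_pqq*(-3/4)^2) = 82239/19136
d^2q/dtau^2 = -(Gamma_qpp*(-11/8)^2 + 2*Gamma_qpq*(-11/8)*(-3/4) + Gamma_qqq*(-3/4)^2) = -97629/9568


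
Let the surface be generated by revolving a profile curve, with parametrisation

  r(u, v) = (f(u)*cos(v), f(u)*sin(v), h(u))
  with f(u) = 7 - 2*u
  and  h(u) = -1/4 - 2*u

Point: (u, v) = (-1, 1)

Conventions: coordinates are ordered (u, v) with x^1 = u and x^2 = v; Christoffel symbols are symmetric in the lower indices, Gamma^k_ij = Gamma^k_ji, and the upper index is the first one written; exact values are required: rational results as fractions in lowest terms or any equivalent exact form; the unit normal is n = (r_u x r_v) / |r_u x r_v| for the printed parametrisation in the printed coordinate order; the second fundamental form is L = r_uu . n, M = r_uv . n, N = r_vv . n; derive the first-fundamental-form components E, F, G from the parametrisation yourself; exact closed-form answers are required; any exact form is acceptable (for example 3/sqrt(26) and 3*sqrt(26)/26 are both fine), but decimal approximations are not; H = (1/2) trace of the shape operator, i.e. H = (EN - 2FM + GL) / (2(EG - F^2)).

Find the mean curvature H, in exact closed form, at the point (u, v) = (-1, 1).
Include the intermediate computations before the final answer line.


f = 9, f' = -2, f'' = 0, h' = -2, h'' = 0
E = 8, F = 0, G = 81; answer radicand W^2 = 8
unnormalised second-form numerators: l = 0, m = 0, n = -18; L = l/sqrt(8), and similarly M = m/sqrt(W^2), N = n/sqrt(W^2)
H = (E*n - 2*F*m + G*l) / (2*(EG - F^2)*sqrt(W^2)); E*n - 2*F*m + G*l = -144, EG - F^2 = 648, so H = (-1/9)/sqrt(8)

Answer: H = -sqrt(2)/36


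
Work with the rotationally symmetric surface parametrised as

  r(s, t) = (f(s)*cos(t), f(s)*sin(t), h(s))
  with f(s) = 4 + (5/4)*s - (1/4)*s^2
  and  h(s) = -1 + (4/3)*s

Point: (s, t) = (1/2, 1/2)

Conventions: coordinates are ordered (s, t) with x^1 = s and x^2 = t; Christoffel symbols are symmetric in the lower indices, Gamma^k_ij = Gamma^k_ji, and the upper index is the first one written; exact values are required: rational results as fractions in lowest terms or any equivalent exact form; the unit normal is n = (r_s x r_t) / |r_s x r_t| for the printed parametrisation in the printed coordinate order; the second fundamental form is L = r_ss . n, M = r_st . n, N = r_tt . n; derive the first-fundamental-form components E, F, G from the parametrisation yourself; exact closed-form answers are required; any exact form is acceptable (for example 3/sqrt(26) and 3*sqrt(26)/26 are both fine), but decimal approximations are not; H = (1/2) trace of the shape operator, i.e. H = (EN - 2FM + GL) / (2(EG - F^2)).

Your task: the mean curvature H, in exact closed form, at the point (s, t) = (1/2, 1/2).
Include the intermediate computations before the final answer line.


f = 73/16, f' = 1, f'' = -1/2, h' = 4/3, h'' = 0
E = 25/9, F = 0, G = 5329/256; answer radicand W^2 = 25/9
unnormalised second-form numerators: l = 2/3, m = 0, n = 73/12; L = l/sqrt(25/9), and similarly M = m/sqrt(W^2), N = n/sqrt(W^2)
H = (E*n - 2*F*m + G*l) / (2*(EG - F^2)*sqrt(W^2)); E*n - 2*F*m + G*l = 106361/3456, EG - F^2 = 133225/2304, so H = (1457/5475)/sqrt(25/9)

Answer: H = 1457/9125


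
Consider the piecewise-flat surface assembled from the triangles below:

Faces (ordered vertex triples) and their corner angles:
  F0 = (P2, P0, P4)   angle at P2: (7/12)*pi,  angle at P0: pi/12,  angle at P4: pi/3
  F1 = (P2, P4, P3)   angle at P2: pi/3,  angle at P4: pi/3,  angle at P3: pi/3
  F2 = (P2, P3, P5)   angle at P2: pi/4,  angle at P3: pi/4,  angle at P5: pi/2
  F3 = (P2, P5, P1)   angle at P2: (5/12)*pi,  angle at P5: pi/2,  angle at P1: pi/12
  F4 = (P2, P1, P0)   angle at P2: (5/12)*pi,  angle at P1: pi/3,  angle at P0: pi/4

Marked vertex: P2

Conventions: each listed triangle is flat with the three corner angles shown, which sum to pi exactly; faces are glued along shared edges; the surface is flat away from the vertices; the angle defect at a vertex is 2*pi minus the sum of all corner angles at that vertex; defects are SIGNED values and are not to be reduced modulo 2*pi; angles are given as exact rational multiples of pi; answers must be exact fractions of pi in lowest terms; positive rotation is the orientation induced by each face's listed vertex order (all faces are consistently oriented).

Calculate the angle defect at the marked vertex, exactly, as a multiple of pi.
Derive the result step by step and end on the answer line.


Sum of corner angles at P2: 2*pi
defect = 2*pi - 2*pi

Answer: defect(P2) = 0
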